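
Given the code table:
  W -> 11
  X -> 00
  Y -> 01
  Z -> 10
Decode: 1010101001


Decoding:
10 -> Z
10 -> Z
10 -> Z
10 -> Z
01 -> Y


Result: ZZZZY


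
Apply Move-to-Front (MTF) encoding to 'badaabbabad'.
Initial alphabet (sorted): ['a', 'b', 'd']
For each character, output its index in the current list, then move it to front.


MTF encoding:
'b': index 1 in ['a', 'b', 'd'] -> ['b', 'a', 'd']
'a': index 1 in ['b', 'a', 'd'] -> ['a', 'b', 'd']
'd': index 2 in ['a', 'b', 'd'] -> ['d', 'a', 'b']
'a': index 1 in ['d', 'a', 'b'] -> ['a', 'd', 'b']
'a': index 0 in ['a', 'd', 'b'] -> ['a', 'd', 'b']
'b': index 2 in ['a', 'd', 'b'] -> ['b', 'a', 'd']
'b': index 0 in ['b', 'a', 'd'] -> ['b', 'a', 'd']
'a': index 1 in ['b', 'a', 'd'] -> ['a', 'b', 'd']
'b': index 1 in ['a', 'b', 'd'] -> ['b', 'a', 'd']
'a': index 1 in ['b', 'a', 'd'] -> ['a', 'b', 'd']
'd': index 2 in ['a', 'b', 'd'] -> ['d', 'a', 'b']


Output: [1, 1, 2, 1, 0, 2, 0, 1, 1, 1, 2]


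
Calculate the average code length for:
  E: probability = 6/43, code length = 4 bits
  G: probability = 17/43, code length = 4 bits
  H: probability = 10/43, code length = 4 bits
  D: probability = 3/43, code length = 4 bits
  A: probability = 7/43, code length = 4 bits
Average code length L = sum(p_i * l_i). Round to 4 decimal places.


Weighted contributions p_i * l_i:
  E: (6/43) * 4 = 24/43
  G: (17/43) * 4 = 68/43
  H: (10/43) * 4 = 40/43
  D: (3/43) * 4 = 12/43
  A: (7/43) * 4 = 28/43
Sum = (24 + 68 + 40 + 12 + 28)/43 = 172/43

L = 172/43 = 4.0000 bits/symbol


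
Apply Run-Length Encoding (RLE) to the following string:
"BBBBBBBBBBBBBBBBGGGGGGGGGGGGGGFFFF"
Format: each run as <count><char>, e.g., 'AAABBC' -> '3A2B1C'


Scanning runs left to right:
  i=0: run of 'B' x 16 -> '16B'
  i=16: run of 'G' x 14 -> '14G'
  i=30: run of 'F' x 4 -> '4F'

RLE = 16B14G4F


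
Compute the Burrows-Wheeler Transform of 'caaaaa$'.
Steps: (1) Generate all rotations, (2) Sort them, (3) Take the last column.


Rotations (sorted):
  0: $caaaaa -> last char: a
  1: a$caaaa -> last char: a
  2: aa$caaa -> last char: a
  3: aaa$caa -> last char: a
  4: aaaa$ca -> last char: a
  5: aaaaa$c -> last char: c
  6: caaaaa$ -> last char: $


BWT = aaaaac$


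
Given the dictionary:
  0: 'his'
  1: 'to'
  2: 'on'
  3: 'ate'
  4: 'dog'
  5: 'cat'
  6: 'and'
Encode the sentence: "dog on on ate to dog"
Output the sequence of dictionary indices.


Look up each word in the dictionary:
  'dog' -> 4
  'on' -> 2
  'on' -> 2
  'ate' -> 3
  'to' -> 1
  'dog' -> 4

Encoded: [4, 2, 2, 3, 1, 4]


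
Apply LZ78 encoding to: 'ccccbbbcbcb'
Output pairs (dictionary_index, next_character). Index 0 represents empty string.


LZ78 encoding steps:
Dictionary: {0: ''}
Step 1: w='' (idx 0), next='c' -> output (0, 'c'), add 'c' as idx 1
Step 2: w='c' (idx 1), next='c' -> output (1, 'c'), add 'cc' as idx 2
Step 3: w='c' (idx 1), next='b' -> output (1, 'b'), add 'cb' as idx 3
Step 4: w='' (idx 0), next='b' -> output (0, 'b'), add 'b' as idx 4
Step 5: w='b' (idx 4), next='c' -> output (4, 'c'), add 'bc' as idx 5
Step 6: w='bc' (idx 5), next='b' -> output (5, 'b'), add 'bcb' as idx 6


Encoded: [(0, 'c'), (1, 'c'), (1, 'b'), (0, 'b'), (4, 'c'), (5, 'b')]


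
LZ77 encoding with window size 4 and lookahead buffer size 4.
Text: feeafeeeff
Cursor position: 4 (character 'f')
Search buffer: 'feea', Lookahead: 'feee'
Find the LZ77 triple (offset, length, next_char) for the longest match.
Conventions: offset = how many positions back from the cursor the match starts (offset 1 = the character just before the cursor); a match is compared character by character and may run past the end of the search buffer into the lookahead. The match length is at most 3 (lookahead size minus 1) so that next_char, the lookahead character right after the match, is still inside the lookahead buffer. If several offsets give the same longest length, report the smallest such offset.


Try each offset into the search buffer:
  offset=1 (pos 3, char 'a'): match length 0
  offset=2 (pos 2, char 'e'): match length 0
  offset=3 (pos 1, char 'e'): match length 0
  offset=4 (pos 0, char 'f'): match length 3
Longest match has length 3 at offset 4.
next_char = character at position 4 + 3 = 7 -> 'e'

Best match: offset=4, length=3 (matching 'fee' starting at position 0)
LZ77 triple: (4, 3, 'e')


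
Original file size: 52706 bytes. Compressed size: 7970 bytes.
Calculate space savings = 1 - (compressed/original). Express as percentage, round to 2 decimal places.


ratio = compressed/original = 7970/52706 = 0.151216
savings = 1 - ratio = 1 - 0.151216 = 0.848784
as a percentage: 0.848784 * 100 = 84.88%

Space savings = 1 - 7970/52706 = 84.88%


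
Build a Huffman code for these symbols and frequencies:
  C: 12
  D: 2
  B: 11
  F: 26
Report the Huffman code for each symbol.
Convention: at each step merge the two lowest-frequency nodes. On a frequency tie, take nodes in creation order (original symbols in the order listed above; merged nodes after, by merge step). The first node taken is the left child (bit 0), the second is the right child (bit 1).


Huffman tree construction:
Step 1: Merge D(2) + B(11) = 13
Step 2: Merge C(12) + (D+B)(13) = 25
Step 3: Merge (C+(D+B))(25) + F(26) = 51
Read each symbol's code off the tree from the root (left child = 0, right child = 1).

Codes:
  C: 00 (length 2)
  D: 010 (length 3)
  B: 011 (length 3)
  F: 1 (length 1)
Average code length: 89/51 = 1.7451 bits/symbol


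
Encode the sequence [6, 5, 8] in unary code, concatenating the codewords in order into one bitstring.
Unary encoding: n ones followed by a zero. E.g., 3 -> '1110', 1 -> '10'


Encode each number as n ones followed by a terminating 0:
  6 -> 1111110 (7 bits)
  5 -> 111110 (6 bits)
  8 -> 111111110 (9 bits)
Total length = 7 + 6 + 9 = 22 bits.

Unary([6, 5, 8]) = 1111110111110111111110 (22 bits)


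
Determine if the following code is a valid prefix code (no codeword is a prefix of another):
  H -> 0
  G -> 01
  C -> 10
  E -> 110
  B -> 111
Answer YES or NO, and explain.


Checking each pair (does one codeword prefix another?):
  H='0' vs G='01': prefix -- VIOLATION

NO -- this is NOT a valid prefix code. H (0) is a prefix of G (01).


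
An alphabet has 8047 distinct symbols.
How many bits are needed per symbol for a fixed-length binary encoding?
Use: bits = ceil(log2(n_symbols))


log2(8047) = 12.9742
Bracket: 2^12 = 4096 < 8047 <= 2^13 = 8192
So ceil(log2(8047)) = 13

bits = ceil(log2(8047)) = ceil(12.9742) = 13 bits


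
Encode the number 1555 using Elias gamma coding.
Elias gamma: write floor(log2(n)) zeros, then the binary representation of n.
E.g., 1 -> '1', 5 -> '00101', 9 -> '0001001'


num_bits = floor(log2(1555)) + 1 = 11
leading_zeros = num_bits - 1 = 10
binary(1555) = 11000010011

Elias gamma(1555) = '0000000000' + '11000010011' = 000000000011000010011 (21 bits)


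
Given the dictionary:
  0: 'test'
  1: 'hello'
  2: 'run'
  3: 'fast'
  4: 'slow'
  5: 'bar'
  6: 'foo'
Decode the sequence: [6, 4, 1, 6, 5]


Look up each index in the dictionary:
  6 -> 'foo'
  4 -> 'slow'
  1 -> 'hello'
  6 -> 'foo'
  5 -> 'bar'

Decoded: "foo slow hello foo bar"


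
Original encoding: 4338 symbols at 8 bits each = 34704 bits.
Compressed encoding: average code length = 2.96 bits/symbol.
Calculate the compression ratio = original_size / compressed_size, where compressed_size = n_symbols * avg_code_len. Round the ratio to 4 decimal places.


original_size = n_symbols * orig_bits = 4338 * 8 = 34704 bits
compressed_size = n_symbols * avg_code_len = 4338 * 2.96 = 12840.48 bits
ratio = original_size / compressed_size = 34704 / 12840.48 = 2.7027

Compression ratio = 2.7027


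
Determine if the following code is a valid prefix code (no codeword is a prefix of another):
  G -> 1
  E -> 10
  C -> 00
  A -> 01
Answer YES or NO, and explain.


Checking each pair (does one codeword prefix another?):
  G='1' vs E='10': prefix -- VIOLATION

NO -- this is NOT a valid prefix code. G (1) is a prefix of E (10).


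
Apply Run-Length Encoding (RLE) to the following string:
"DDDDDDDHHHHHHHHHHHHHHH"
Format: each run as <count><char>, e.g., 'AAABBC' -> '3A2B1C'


Scanning runs left to right:
  i=0: run of 'D' x 7 -> '7D'
  i=7: run of 'H' x 15 -> '15H'

RLE = 7D15H


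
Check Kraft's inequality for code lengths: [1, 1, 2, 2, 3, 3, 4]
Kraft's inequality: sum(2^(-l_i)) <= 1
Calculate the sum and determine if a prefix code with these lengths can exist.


Sum = 2^(-1) + 2^(-1) + 2^(-2) + 2^(-2) + 2^(-3) + 2^(-3) + 2^(-4)
    = 0.5 + 0.5 + 0.25 + 0.25 + 0.125 + 0.125 + 0.0625
    = 29/16 = 1.8125
Since 1.8125 > 1, Kraft's inequality is NOT satisfied.
A prefix code with these lengths CANNOT exist.

Kraft sum = 1.8125. Not satisfied.


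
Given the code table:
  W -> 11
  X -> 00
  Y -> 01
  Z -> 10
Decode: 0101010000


Decoding:
01 -> Y
01 -> Y
01 -> Y
00 -> X
00 -> X


Result: YYYXX


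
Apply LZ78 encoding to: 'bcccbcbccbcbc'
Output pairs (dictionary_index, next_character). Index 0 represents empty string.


LZ78 encoding steps:
Dictionary: {0: ''}
Step 1: w='' (idx 0), next='b' -> output (0, 'b'), add 'b' as idx 1
Step 2: w='' (idx 0), next='c' -> output (0, 'c'), add 'c' as idx 2
Step 3: w='c' (idx 2), next='c' -> output (2, 'c'), add 'cc' as idx 3
Step 4: w='b' (idx 1), next='c' -> output (1, 'c'), add 'bc' as idx 4
Step 5: w='bc' (idx 4), next='c' -> output (4, 'c'), add 'bcc' as idx 5
Step 6: w='bc' (idx 4), next='b' -> output (4, 'b'), add 'bcb' as idx 6
Step 7: w='c' (idx 2), end of input -> output (2, '')


Encoded: [(0, 'b'), (0, 'c'), (2, 'c'), (1, 'c'), (4, 'c'), (4, 'b'), (2, '')]


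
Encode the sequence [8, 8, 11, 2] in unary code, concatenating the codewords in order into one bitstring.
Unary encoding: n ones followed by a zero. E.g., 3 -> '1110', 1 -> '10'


Encode each number as n ones followed by a terminating 0:
  8 -> 111111110 (9 bits)
  8 -> 111111110 (9 bits)
  11 -> 111111111110 (12 bits)
  2 -> 110 (3 bits)
Total length = 9 + 9 + 12 + 3 = 33 bits.

Unary([8, 8, 11, 2]) = 111111110111111110111111111110110 (33 bits)


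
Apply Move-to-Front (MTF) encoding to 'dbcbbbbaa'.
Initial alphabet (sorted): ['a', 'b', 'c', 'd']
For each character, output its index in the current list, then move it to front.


MTF encoding:
'd': index 3 in ['a', 'b', 'c', 'd'] -> ['d', 'a', 'b', 'c']
'b': index 2 in ['d', 'a', 'b', 'c'] -> ['b', 'd', 'a', 'c']
'c': index 3 in ['b', 'd', 'a', 'c'] -> ['c', 'b', 'd', 'a']
'b': index 1 in ['c', 'b', 'd', 'a'] -> ['b', 'c', 'd', 'a']
'b': index 0 in ['b', 'c', 'd', 'a'] -> ['b', 'c', 'd', 'a']
'b': index 0 in ['b', 'c', 'd', 'a'] -> ['b', 'c', 'd', 'a']
'b': index 0 in ['b', 'c', 'd', 'a'] -> ['b', 'c', 'd', 'a']
'a': index 3 in ['b', 'c', 'd', 'a'] -> ['a', 'b', 'c', 'd']
'a': index 0 in ['a', 'b', 'c', 'd'] -> ['a', 'b', 'c', 'd']


Output: [3, 2, 3, 1, 0, 0, 0, 3, 0]


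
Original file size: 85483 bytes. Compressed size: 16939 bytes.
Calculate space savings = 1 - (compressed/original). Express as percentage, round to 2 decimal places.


ratio = compressed/original = 16939/85483 = 0.198156
savings = 1 - ratio = 1 - 0.198156 = 0.801844
as a percentage: 0.801844 * 100 = 80.18%

Space savings = 1 - 16939/85483 = 80.18%


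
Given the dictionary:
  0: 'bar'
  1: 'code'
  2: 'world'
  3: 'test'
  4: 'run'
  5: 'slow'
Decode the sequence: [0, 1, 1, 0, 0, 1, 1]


Look up each index in the dictionary:
  0 -> 'bar'
  1 -> 'code'
  1 -> 'code'
  0 -> 'bar'
  0 -> 'bar'
  1 -> 'code'
  1 -> 'code'

Decoded: "bar code code bar bar code code"


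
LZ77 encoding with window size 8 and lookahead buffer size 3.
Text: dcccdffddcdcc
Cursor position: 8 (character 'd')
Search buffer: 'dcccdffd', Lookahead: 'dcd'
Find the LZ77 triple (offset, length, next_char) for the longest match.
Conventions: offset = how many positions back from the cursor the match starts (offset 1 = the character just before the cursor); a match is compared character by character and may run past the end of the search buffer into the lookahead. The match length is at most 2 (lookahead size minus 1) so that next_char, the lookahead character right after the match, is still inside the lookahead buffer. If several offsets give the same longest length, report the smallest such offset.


Try each offset into the search buffer:
  offset=1 (pos 7, char 'd'): match length 1
  offset=2 (pos 6, char 'f'): match length 0
  offset=3 (pos 5, char 'f'): match length 0
  offset=4 (pos 4, char 'd'): match length 1
  offset=5 (pos 3, char 'c'): match length 0
  offset=6 (pos 2, char 'c'): match length 0
  offset=7 (pos 1, char 'c'): match length 0
  offset=8 (pos 0, char 'd'): match length 2
Longest match has length 2 at offset 8.
next_char = character at position 8 + 2 = 10 -> 'd'

Best match: offset=8, length=2 (matching 'dc' starting at position 0)
LZ77 triple: (8, 2, 'd')


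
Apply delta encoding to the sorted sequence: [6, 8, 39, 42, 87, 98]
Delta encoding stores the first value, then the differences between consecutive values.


First value: 6
Deltas:
  8 - 6 = 2
  39 - 8 = 31
  42 - 39 = 3
  87 - 42 = 45
  98 - 87 = 11


Delta encoded: [6, 2, 31, 3, 45, 11]


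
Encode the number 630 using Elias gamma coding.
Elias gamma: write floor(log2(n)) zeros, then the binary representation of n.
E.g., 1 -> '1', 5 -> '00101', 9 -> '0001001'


num_bits = floor(log2(630)) + 1 = 10
leading_zeros = num_bits - 1 = 9
binary(630) = 1001110110

Elias gamma(630) = '000000000' + '1001110110' = 0000000001001110110 (19 bits)


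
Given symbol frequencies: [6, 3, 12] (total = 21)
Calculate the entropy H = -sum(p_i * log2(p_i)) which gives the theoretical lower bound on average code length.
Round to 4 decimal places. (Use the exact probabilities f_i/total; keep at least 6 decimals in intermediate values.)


Per-symbol terms -p_i * log2(p_i) with p_i = f_i/21:
  p = 6/21 = 0.285714: log2(p) = -1.807355, -p*log2(p) = 0.516387
  p = 3/21 = 0.142857: log2(p) = -2.807355, -p*log2(p) = 0.401051
  p = 12/21 = 0.571429: log2(p) = -0.807355, -p*log2(p) = 0.461346
H = 0.516387 + 0.401051 + 0.461346 = 1.378784

H = 1.3788 bits/symbol


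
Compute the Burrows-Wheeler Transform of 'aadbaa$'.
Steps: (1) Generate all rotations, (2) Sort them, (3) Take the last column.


Rotations (sorted):
  0: $aadbaa -> last char: a
  1: a$aadba -> last char: a
  2: aa$aadb -> last char: b
  3: aadbaa$ -> last char: $
  4: adbaa$a -> last char: a
  5: baa$aad -> last char: d
  6: dbaa$aa -> last char: a


BWT = aab$ada


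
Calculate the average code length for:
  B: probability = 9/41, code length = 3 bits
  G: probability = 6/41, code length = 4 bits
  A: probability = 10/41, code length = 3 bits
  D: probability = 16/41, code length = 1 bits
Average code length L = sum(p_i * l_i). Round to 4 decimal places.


Weighted contributions p_i * l_i:
  B: (9/41) * 3 = 27/41
  G: (6/41) * 4 = 24/41
  A: (10/41) * 3 = 30/41
  D: (16/41) * 1 = 16/41
Sum = (27 + 24 + 30 + 16)/41 = 97/41

L = 97/41 = 2.3659 bits/symbol


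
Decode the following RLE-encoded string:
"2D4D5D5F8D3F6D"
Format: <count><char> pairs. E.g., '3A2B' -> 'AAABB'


Expanding each <count><char> pair:
  2D -> 'DD'
  4D -> 'DDDD'
  5D -> 'DDDDD'
  5F -> 'FFFFF'
  8D -> 'DDDDDDDD'
  3F -> 'FFF'
  6D -> 'DDDDDD'

Decoded = DDDDDDDDDDDFFFFFDDDDDDDDFFFDDDDDD


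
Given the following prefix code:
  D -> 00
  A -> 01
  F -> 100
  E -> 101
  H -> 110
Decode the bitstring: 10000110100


Decoding step by step:
Bits 100 -> F
Bits 00 -> D
Bits 110 -> H
Bits 100 -> F


Decoded message: FDHF


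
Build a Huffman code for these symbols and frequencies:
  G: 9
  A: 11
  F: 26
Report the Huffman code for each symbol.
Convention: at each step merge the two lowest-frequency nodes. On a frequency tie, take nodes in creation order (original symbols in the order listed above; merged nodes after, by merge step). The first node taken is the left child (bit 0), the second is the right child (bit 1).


Huffman tree construction:
Step 1: Merge G(9) + A(11) = 20
Step 2: Merge (G+A)(20) + F(26) = 46
Read each symbol's code off the tree from the root (left child = 0, right child = 1).

Codes:
  G: 00 (length 2)
  A: 01 (length 2)
  F: 1 (length 1)
Average code length: 66/46 = 1.4348 bits/symbol


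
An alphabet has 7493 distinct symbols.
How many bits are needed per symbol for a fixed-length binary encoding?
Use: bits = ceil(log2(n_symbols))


log2(7493) = 12.8713
Bracket: 2^12 = 4096 < 7493 <= 2^13 = 8192
So ceil(log2(7493)) = 13

bits = ceil(log2(7493)) = ceil(12.8713) = 13 bits


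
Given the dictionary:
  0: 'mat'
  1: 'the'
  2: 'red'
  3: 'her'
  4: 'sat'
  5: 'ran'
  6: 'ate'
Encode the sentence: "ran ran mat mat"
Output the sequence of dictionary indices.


Look up each word in the dictionary:
  'ran' -> 5
  'ran' -> 5
  'mat' -> 0
  'mat' -> 0

Encoded: [5, 5, 0, 0]


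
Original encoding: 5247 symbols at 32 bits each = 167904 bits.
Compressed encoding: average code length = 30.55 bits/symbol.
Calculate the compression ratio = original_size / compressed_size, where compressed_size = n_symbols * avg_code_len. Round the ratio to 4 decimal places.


original_size = n_symbols * orig_bits = 5247 * 32 = 167904 bits
compressed_size = n_symbols * avg_code_len = 5247 * 30.55 = 160295.85 bits
ratio = original_size / compressed_size = 167904 / 160295.85 = 1.0475

Compression ratio = 1.0475


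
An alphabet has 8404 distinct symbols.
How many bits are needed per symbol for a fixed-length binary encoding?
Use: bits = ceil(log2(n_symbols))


log2(8404) = 13.0369
Bracket: 2^13 = 8192 < 8404 <= 2^14 = 16384
So ceil(log2(8404)) = 14

bits = ceil(log2(8404)) = ceil(13.0369) = 14 bits


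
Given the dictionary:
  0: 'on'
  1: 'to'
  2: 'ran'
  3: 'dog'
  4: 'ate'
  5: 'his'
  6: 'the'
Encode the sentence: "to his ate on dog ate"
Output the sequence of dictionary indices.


Look up each word in the dictionary:
  'to' -> 1
  'his' -> 5
  'ate' -> 4
  'on' -> 0
  'dog' -> 3
  'ate' -> 4

Encoded: [1, 5, 4, 0, 3, 4]


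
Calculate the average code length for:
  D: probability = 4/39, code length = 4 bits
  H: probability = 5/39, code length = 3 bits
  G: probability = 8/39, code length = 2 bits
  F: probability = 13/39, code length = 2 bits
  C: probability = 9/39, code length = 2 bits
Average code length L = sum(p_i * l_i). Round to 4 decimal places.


Weighted contributions p_i * l_i:
  D: (4/39) * 4 = 16/39
  H: (5/39) * 3 = 15/39
  G: (8/39) * 2 = 16/39
  F: (13/39) * 2 = 26/39
  C: (9/39) * 2 = 18/39
Sum = (16 + 15 + 16 + 26 + 18)/39 = 91/39

L = 91/39 = 2.3333 bits/symbol


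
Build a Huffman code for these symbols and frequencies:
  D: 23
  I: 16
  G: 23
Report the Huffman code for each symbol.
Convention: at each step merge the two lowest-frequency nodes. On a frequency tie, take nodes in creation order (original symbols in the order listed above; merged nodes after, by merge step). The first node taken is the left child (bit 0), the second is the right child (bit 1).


Huffman tree construction:
Step 1: Merge I(16) + D(23) = 39
Step 2: Merge G(23) + (I+D)(39) = 62
Read each symbol's code off the tree from the root (left child = 0, right child = 1).

Codes:
  D: 11 (length 2)
  I: 10 (length 2)
  G: 0 (length 1)
Average code length: 101/62 = 1.6290 bits/symbol


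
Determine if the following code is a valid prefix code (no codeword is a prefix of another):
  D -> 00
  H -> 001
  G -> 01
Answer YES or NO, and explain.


Checking each pair (does one codeword prefix another?):
  D='00' vs H='001': prefix -- VIOLATION

NO -- this is NOT a valid prefix code. D (00) is a prefix of H (001).


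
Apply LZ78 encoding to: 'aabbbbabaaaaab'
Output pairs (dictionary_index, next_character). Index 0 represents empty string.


LZ78 encoding steps:
Dictionary: {0: ''}
Step 1: w='' (idx 0), next='a' -> output (0, 'a'), add 'a' as idx 1
Step 2: w='a' (idx 1), next='b' -> output (1, 'b'), add 'ab' as idx 2
Step 3: w='' (idx 0), next='b' -> output (0, 'b'), add 'b' as idx 3
Step 4: w='b' (idx 3), next='b' -> output (3, 'b'), add 'bb' as idx 4
Step 5: w='ab' (idx 2), next='a' -> output (2, 'a'), add 'aba' as idx 5
Step 6: w='a' (idx 1), next='a' -> output (1, 'a'), add 'aa' as idx 6
Step 7: w='aa' (idx 6), next='b' -> output (6, 'b'), add 'aab' as idx 7


Encoded: [(0, 'a'), (1, 'b'), (0, 'b'), (3, 'b'), (2, 'a'), (1, 'a'), (6, 'b')]


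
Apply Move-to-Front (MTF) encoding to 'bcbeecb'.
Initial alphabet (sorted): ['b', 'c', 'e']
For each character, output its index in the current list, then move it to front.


MTF encoding:
'b': index 0 in ['b', 'c', 'e'] -> ['b', 'c', 'e']
'c': index 1 in ['b', 'c', 'e'] -> ['c', 'b', 'e']
'b': index 1 in ['c', 'b', 'e'] -> ['b', 'c', 'e']
'e': index 2 in ['b', 'c', 'e'] -> ['e', 'b', 'c']
'e': index 0 in ['e', 'b', 'c'] -> ['e', 'b', 'c']
'c': index 2 in ['e', 'b', 'c'] -> ['c', 'e', 'b']
'b': index 2 in ['c', 'e', 'b'] -> ['b', 'c', 'e']


Output: [0, 1, 1, 2, 0, 2, 2]


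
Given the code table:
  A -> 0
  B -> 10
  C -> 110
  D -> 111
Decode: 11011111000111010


Decoding:
110 -> C
111 -> D
110 -> C
0 -> A
0 -> A
111 -> D
0 -> A
10 -> B


Result: CDCAADAB


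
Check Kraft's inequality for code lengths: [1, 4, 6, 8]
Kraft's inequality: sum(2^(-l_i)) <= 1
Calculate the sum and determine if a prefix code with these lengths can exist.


Sum = 2^(-1) + 2^(-4) + 2^(-6) + 2^(-8)
    = 0.5 + 0.0625 + 0.015625 + 0.00390625
    = 149/256 = 0.58203125
Since 0.58203125 <= 1, Kraft's inequality IS satisfied.
A prefix code with these lengths CAN exist.

Kraft sum = 0.58203125. Satisfied.


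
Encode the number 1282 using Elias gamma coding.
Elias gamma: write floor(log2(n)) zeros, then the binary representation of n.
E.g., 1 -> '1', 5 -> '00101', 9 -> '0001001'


num_bits = floor(log2(1282)) + 1 = 11
leading_zeros = num_bits - 1 = 10
binary(1282) = 10100000010

Elias gamma(1282) = '0000000000' + '10100000010' = 000000000010100000010 (21 bits)


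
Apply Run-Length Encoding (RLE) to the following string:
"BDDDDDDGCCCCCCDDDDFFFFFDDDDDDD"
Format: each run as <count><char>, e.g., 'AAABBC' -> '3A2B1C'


Scanning runs left to right:
  i=0: run of 'B' x 1 -> '1B'
  i=1: run of 'D' x 6 -> '6D'
  i=7: run of 'G' x 1 -> '1G'
  i=8: run of 'C' x 6 -> '6C'
  i=14: run of 'D' x 4 -> '4D'
  i=18: run of 'F' x 5 -> '5F'
  i=23: run of 'D' x 7 -> '7D'

RLE = 1B6D1G6C4D5F7D


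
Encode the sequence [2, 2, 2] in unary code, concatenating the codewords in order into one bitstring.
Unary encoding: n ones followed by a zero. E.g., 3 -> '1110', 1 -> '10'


Encode each number as n ones followed by a terminating 0:
  2 -> 110 (3 bits)
  2 -> 110 (3 bits)
  2 -> 110 (3 bits)
Total length = 3 + 3 + 3 = 9 bits.

Unary([2, 2, 2]) = 110110110 (9 bits)


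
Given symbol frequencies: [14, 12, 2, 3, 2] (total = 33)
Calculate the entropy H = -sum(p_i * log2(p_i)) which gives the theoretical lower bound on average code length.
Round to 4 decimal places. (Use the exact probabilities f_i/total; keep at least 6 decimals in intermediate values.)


Per-symbol terms -p_i * log2(p_i) with p_i = f_i/33:
  p = 14/33 = 0.424242: log2(p) = -1.237039, -p*log2(p) = 0.524805
  p = 12/33 = 0.363636: log2(p) = -1.459432, -p*log2(p) = 0.530702
  p = 2/33 = 0.060606: log2(p) = -4.044394, -p*log2(p) = 0.245115
  p = 3/33 = 0.090909: log2(p) = -3.459432, -p*log2(p) = 0.314494
  p = 2/33 = 0.060606: log2(p) = -4.044394, -p*log2(p) = 0.245115
H = 0.524805 + 0.530702 + 0.245115 + 0.314494 + 0.245115 = 1.860231

H = 1.8602 bits/symbol


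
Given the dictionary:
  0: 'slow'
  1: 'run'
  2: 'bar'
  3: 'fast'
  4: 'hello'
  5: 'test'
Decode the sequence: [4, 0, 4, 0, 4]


Look up each index in the dictionary:
  4 -> 'hello'
  0 -> 'slow'
  4 -> 'hello'
  0 -> 'slow'
  4 -> 'hello'

Decoded: "hello slow hello slow hello"


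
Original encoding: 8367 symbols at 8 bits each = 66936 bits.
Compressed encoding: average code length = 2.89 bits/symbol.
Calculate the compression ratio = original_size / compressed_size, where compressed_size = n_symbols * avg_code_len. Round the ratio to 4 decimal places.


original_size = n_symbols * orig_bits = 8367 * 8 = 66936 bits
compressed_size = n_symbols * avg_code_len = 8367 * 2.89 = 24180.63 bits
ratio = original_size / compressed_size = 66936 / 24180.63 = 2.7682

Compression ratio = 2.7682


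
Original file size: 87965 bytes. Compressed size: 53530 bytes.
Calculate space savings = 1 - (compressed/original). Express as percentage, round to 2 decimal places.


ratio = compressed/original = 53530/87965 = 0.608537
savings = 1 - ratio = 1 - 0.608537 = 0.391463
as a percentage: 0.391463 * 100 = 39.15%

Space savings = 1 - 53530/87965 = 39.15%


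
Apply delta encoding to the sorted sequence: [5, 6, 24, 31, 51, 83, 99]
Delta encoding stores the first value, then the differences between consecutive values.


First value: 5
Deltas:
  6 - 5 = 1
  24 - 6 = 18
  31 - 24 = 7
  51 - 31 = 20
  83 - 51 = 32
  99 - 83 = 16


Delta encoded: [5, 1, 18, 7, 20, 32, 16]


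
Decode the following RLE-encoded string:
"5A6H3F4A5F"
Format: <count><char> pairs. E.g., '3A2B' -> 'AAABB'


Expanding each <count><char> pair:
  5A -> 'AAAAA'
  6H -> 'HHHHHH'
  3F -> 'FFF'
  4A -> 'AAAA'
  5F -> 'FFFFF'

Decoded = AAAAAHHHHHHFFFAAAAFFFFF


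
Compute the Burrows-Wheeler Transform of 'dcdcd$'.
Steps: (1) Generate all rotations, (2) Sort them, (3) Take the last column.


Rotations (sorted):
  0: $dcdcd -> last char: d
  1: cd$dcd -> last char: d
  2: cdcd$d -> last char: d
  3: d$dcdc -> last char: c
  4: dcd$dc -> last char: c
  5: dcdcd$ -> last char: $


BWT = dddcc$


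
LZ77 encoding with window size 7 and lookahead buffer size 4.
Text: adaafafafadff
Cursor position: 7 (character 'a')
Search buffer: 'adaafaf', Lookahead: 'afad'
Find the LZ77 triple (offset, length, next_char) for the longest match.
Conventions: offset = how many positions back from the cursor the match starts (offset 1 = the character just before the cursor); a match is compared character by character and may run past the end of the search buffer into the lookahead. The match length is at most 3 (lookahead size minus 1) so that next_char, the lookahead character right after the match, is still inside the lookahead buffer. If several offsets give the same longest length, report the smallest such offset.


Try each offset into the search buffer:
  offset=1 (pos 6, char 'f'): match length 0
  offset=2 (pos 5, char 'a'): match length 3
  offset=3 (pos 4, char 'f'): match length 0
  offset=4 (pos 3, char 'a'): match length 3
  offset=5 (pos 2, char 'a'): match length 1
  offset=6 (pos 1, char 'd'): match length 0
  offset=7 (pos 0, char 'a'): match length 1
Longest match has length 3, found at offsets 2, 4; take the smallest, offset 2.
next_char = character at position 7 + 3 = 10 -> 'd'

Best match: offset=2, length=3 (matching 'afa' starting at position 5)
LZ77 triple: (2, 3, 'd')


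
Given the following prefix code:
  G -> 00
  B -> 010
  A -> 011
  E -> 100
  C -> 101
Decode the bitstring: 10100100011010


Decoding step by step:
Bits 101 -> C
Bits 00 -> G
Bits 100 -> E
Bits 011 -> A
Bits 010 -> B


Decoded message: CGEAB


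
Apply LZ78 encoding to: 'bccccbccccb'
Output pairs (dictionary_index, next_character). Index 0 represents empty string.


LZ78 encoding steps:
Dictionary: {0: ''}
Step 1: w='' (idx 0), next='b' -> output (0, 'b'), add 'b' as idx 1
Step 2: w='' (idx 0), next='c' -> output (0, 'c'), add 'c' as idx 2
Step 3: w='c' (idx 2), next='c' -> output (2, 'c'), add 'cc' as idx 3
Step 4: w='c' (idx 2), next='b' -> output (2, 'b'), add 'cb' as idx 4
Step 5: w='cc' (idx 3), next='c' -> output (3, 'c'), add 'ccc' as idx 5
Step 6: w='cb' (idx 4), end of input -> output (4, '')


Encoded: [(0, 'b'), (0, 'c'), (2, 'c'), (2, 'b'), (3, 'c'), (4, '')]


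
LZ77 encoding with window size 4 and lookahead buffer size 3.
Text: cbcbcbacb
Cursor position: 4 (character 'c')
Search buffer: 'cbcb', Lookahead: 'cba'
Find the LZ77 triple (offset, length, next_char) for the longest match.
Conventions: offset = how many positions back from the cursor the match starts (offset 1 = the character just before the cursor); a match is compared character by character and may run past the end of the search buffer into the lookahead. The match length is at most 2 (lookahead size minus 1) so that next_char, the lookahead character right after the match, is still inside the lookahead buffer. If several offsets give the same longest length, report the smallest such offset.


Try each offset into the search buffer:
  offset=1 (pos 3, char 'b'): match length 0
  offset=2 (pos 2, char 'c'): match length 2
  offset=3 (pos 1, char 'b'): match length 0
  offset=4 (pos 0, char 'c'): match length 2
Longest match has length 2, found at offsets 2, 4; take the smallest, offset 2.
next_char = character at position 4 + 2 = 6 -> 'a'

Best match: offset=2, length=2 (matching 'cb' starting at position 2)
LZ77 triple: (2, 2, 'a')


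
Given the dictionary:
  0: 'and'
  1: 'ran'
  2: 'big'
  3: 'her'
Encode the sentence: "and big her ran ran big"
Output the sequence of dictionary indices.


Look up each word in the dictionary:
  'and' -> 0
  'big' -> 2
  'her' -> 3
  'ran' -> 1
  'ran' -> 1
  'big' -> 2

Encoded: [0, 2, 3, 1, 1, 2]


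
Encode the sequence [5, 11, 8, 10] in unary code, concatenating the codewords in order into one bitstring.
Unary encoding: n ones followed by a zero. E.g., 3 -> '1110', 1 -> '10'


Encode each number as n ones followed by a terminating 0:
  5 -> 111110 (6 bits)
  11 -> 111111111110 (12 bits)
  8 -> 111111110 (9 bits)
  10 -> 11111111110 (11 bits)
Total length = 6 + 12 + 9 + 11 = 38 bits.

Unary([5, 11, 8, 10]) = 11111011111111111011111111011111111110 (38 bits)


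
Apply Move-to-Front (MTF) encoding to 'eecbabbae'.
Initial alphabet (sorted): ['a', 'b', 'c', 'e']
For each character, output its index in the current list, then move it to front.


MTF encoding:
'e': index 3 in ['a', 'b', 'c', 'e'] -> ['e', 'a', 'b', 'c']
'e': index 0 in ['e', 'a', 'b', 'c'] -> ['e', 'a', 'b', 'c']
'c': index 3 in ['e', 'a', 'b', 'c'] -> ['c', 'e', 'a', 'b']
'b': index 3 in ['c', 'e', 'a', 'b'] -> ['b', 'c', 'e', 'a']
'a': index 3 in ['b', 'c', 'e', 'a'] -> ['a', 'b', 'c', 'e']
'b': index 1 in ['a', 'b', 'c', 'e'] -> ['b', 'a', 'c', 'e']
'b': index 0 in ['b', 'a', 'c', 'e'] -> ['b', 'a', 'c', 'e']
'a': index 1 in ['b', 'a', 'c', 'e'] -> ['a', 'b', 'c', 'e']
'e': index 3 in ['a', 'b', 'c', 'e'] -> ['e', 'a', 'b', 'c']


Output: [3, 0, 3, 3, 3, 1, 0, 1, 3]


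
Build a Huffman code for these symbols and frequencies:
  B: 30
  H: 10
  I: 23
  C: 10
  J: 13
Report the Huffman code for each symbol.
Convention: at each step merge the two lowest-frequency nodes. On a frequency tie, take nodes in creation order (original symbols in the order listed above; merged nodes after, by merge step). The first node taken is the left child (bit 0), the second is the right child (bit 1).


Huffman tree construction:
Step 1: Merge H(10) + C(10) = 20
Step 2: Merge J(13) + (H+C)(20) = 33
Step 3: Merge I(23) + B(30) = 53
Step 4: Merge (J+(H+C))(33) + (I+B)(53) = 86
Read each symbol's code off the tree from the root (left child = 0, right child = 1).

Codes:
  B: 11 (length 2)
  H: 010 (length 3)
  I: 10 (length 2)
  C: 011 (length 3)
  J: 00 (length 2)
Average code length: 192/86 = 2.2326 bits/symbol


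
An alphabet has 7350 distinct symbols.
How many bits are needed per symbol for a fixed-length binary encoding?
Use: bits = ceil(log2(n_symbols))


log2(7350) = 12.8435
Bracket: 2^12 = 4096 < 7350 <= 2^13 = 8192
So ceil(log2(7350)) = 13

bits = ceil(log2(7350)) = ceil(12.8435) = 13 bits


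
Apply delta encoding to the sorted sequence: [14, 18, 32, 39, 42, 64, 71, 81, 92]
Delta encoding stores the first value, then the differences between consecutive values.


First value: 14
Deltas:
  18 - 14 = 4
  32 - 18 = 14
  39 - 32 = 7
  42 - 39 = 3
  64 - 42 = 22
  71 - 64 = 7
  81 - 71 = 10
  92 - 81 = 11


Delta encoded: [14, 4, 14, 7, 3, 22, 7, 10, 11]


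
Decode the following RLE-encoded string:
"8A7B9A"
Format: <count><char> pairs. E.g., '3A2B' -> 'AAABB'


Expanding each <count><char> pair:
  8A -> 'AAAAAAAA'
  7B -> 'BBBBBBB'
  9A -> 'AAAAAAAAA'

Decoded = AAAAAAAABBBBBBBAAAAAAAAA


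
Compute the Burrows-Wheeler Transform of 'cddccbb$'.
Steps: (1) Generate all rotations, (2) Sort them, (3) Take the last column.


Rotations (sorted):
  0: $cddccbb -> last char: b
  1: b$cddccb -> last char: b
  2: bb$cddcc -> last char: c
  3: cbb$cddc -> last char: c
  4: ccbb$cdd -> last char: d
  5: cddccbb$ -> last char: $
  6: dccbb$cd -> last char: d
  7: ddccbb$c -> last char: c


BWT = bbccd$dc


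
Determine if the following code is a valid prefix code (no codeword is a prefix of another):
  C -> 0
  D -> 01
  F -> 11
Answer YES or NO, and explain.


Checking each pair (does one codeword prefix another?):
  C='0' vs D='01': prefix -- VIOLATION

NO -- this is NOT a valid prefix code. C (0) is a prefix of D (01).


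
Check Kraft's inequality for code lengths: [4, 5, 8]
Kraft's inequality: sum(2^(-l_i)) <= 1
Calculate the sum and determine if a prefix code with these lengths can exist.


Sum = 2^(-4) + 2^(-5) + 2^(-8)
    = 0.0625 + 0.03125 + 0.00390625
    = 25/256 = 0.09765625
Since 0.09765625 <= 1, Kraft's inequality IS satisfied.
A prefix code with these lengths CAN exist.

Kraft sum = 0.09765625. Satisfied.


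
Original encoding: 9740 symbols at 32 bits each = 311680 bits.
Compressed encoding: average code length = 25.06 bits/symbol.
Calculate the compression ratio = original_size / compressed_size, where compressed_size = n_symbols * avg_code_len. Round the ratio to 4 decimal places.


original_size = n_symbols * orig_bits = 9740 * 32 = 311680 bits
compressed_size = n_symbols * avg_code_len = 9740 * 25.06 = 244084.4 bits
ratio = original_size / compressed_size = 311680 / 244084.4 = 1.2769

Compression ratio = 1.2769


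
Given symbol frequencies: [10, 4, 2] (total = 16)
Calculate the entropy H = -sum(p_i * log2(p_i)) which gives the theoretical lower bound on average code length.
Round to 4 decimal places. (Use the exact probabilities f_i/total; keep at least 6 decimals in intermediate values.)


Per-symbol terms -p_i * log2(p_i) with p_i = f_i/16:
  p = 10/16 = 0.625000: log2(p) = -0.678072, -p*log2(p) = 0.423795
  p = 4/16 = 0.250000: log2(p) = -2.000000, -p*log2(p) = 0.500000
  p = 2/16 = 0.125000: log2(p) = -3.000000, -p*log2(p) = 0.375000
H = 0.423795 + 0.500000 + 0.375000 = 1.298795

H = 1.2988 bits/symbol


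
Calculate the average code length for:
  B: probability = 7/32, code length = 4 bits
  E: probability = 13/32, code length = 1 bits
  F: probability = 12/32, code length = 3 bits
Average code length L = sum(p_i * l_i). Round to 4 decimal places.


Weighted contributions p_i * l_i:
  B: (7/32) * 4 = 28/32
  E: (13/32) * 1 = 13/32
  F: (12/32) * 3 = 36/32
Sum = (28 + 13 + 36)/32 = 77/32

L = 77/32 = 2.4063 bits/symbol


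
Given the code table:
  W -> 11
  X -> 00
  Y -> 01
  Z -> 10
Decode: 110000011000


Decoding:
11 -> W
00 -> X
00 -> X
01 -> Y
10 -> Z
00 -> X


Result: WXXYZX


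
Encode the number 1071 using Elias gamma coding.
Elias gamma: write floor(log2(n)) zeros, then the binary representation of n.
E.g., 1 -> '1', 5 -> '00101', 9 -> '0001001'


num_bits = floor(log2(1071)) + 1 = 11
leading_zeros = num_bits - 1 = 10
binary(1071) = 10000101111

Elias gamma(1071) = '0000000000' + '10000101111' = 000000000010000101111 (21 bits)


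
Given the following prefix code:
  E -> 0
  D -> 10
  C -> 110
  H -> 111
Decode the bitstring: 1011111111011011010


Decoding step by step:
Bits 10 -> D
Bits 111 -> H
Bits 111 -> H
Bits 110 -> C
Bits 110 -> C
Bits 110 -> C
Bits 10 -> D


Decoded message: DHHCCCD


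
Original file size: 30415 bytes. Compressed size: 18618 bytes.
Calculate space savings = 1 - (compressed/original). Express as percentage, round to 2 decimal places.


ratio = compressed/original = 18618/30415 = 0.612132
savings = 1 - ratio = 1 - 0.612132 = 0.387868
as a percentage: 0.387868 * 100 = 38.79%

Space savings = 1 - 18618/30415 = 38.79%


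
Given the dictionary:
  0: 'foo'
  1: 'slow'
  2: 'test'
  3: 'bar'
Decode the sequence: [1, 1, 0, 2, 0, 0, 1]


Look up each index in the dictionary:
  1 -> 'slow'
  1 -> 'slow'
  0 -> 'foo'
  2 -> 'test'
  0 -> 'foo'
  0 -> 'foo'
  1 -> 'slow'

Decoded: "slow slow foo test foo foo slow"


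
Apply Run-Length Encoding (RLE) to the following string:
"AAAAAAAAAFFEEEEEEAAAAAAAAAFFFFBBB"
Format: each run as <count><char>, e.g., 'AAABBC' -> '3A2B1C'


Scanning runs left to right:
  i=0: run of 'A' x 9 -> '9A'
  i=9: run of 'F' x 2 -> '2F'
  i=11: run of 'E' x 6 -> '6E'
  i=17: run of 'A' x 9 -> '9A'
  i=26: run of 'F' x 4 -> '4F'
  i=30: run of 'B' x 3 -> '3B'

RLE = 9A2F6E9A4F3B


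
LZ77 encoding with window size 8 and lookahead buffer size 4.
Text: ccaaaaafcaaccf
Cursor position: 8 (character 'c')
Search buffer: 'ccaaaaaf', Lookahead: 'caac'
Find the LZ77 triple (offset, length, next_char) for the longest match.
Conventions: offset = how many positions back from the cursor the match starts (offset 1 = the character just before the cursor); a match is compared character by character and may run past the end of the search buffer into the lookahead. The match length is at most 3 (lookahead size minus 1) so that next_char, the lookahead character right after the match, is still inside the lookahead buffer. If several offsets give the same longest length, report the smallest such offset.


Try each offset into the search buffer:
  offset=1 (pos 7, char 'f'): match length 0
  offset=2 (pos 6, char 'a'): match length 0
  offset=3 (pos 5, char 'a'): match length 0
  offset=4 (pos 4, char 'a'): match length 0
  offset=5 (pos 3, char 'a'): match length 0
  offset=6 (pos 2, char 'a'): match length 0
  offset=7 (pos 1, char 'c'): match length 3
  offset=8 (pos 0, char 'c'): match length 1
Longest match has length 3 at offset 7.
next_char = character at position 8 + 3 = 11 -> 'c'

Best match: offset=7, length=3 (matching 'caa' starting at position 1)
LZ77 triple: (7, 3, 'c')


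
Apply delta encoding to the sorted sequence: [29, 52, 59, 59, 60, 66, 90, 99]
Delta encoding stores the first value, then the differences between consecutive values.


First value: 29
Deltas:
  52 - 29 = 23
  59 - 52 = 7
  59 - 59 = 0
  60 - 59 = 1
  66 - 60 = 6
  90 - 66 = 24
  99 - 90 = 9


Delta encoded: [29, 23, 7, 0, 1, 6, 24, 9]


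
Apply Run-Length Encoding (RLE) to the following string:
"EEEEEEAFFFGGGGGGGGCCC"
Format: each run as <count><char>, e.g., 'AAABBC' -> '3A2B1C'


Scanning runs left to right:
  i=0: run of 'E' x 6 -> '6E'
  i=6: run of 'A' x 1 -> '1A'
  i=7: run of 'F' x 3 -> '3F'
  i=10: run of 'G' x 8 -> '8G'
  i=18: run of 'C' x 3 -> '3C'

RLE = 6E1A3F8G3C


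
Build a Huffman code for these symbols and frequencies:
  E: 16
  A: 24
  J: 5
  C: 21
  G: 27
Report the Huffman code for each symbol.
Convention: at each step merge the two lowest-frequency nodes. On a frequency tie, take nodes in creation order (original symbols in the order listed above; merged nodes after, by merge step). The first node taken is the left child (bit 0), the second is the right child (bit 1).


Huffman tree construction:
Step 1: Merge J(5) + E(16) = 21
Step 2: Merge C(21) + (J+E)(21) = 42
Step 3: Merge A(24) + G(27) = 51
Step 4: Merge (C+(J+E))(42) + (A+G)(51) = 93
Read each symbol's code off the tree from the root (left child = 0, right child = 1).

Codes:
  E: 011 (length 3)
  A: 10 (length 2)
  J: 010 (length 3)
  C: 00 (length 2)
  G: 11 (length 2)
Average code length: 207/93 = 2.2258 bits/symbol


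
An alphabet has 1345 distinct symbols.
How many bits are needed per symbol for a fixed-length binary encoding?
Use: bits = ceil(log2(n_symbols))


log2(1345) = 10.3934
Bracket: 2^10 = 1024 < 1345 <= 2^11 = 2048
So ceil(log2(1345)) = 11

bits = ceil(log2(1345)) = ceil(10.3934) = 11 bits


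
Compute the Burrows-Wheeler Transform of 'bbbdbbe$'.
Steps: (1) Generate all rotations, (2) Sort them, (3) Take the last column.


Rotations (sorted):
  0: $bbbdbbe -> last char: e
  1: bbbdbbe$ -> last char: $
  2: bbdbbe$b -> last char: b
  3: bbe$bbbd -> last char: d
  4: bdbbe$bb -> last char: b
  5: be$bbbdb -> last char: b
  6: dbbe$bbb -> last char: b
  7: e$bbbdbb -> last char: b


BWT = e$bdbbbb
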